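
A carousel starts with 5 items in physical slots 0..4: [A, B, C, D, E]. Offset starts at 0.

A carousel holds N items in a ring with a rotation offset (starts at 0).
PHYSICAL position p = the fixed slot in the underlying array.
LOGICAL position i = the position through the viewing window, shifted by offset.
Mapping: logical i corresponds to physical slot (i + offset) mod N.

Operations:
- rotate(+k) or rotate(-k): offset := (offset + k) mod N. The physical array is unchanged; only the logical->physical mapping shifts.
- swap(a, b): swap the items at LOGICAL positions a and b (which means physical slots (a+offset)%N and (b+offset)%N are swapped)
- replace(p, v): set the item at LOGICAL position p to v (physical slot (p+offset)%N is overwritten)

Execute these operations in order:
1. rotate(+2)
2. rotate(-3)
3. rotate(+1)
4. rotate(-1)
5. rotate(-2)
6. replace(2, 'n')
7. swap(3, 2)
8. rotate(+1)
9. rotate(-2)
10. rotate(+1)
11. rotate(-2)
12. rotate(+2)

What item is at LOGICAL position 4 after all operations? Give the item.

After op 1 (rotate(+2)): offset=2, physical=[A,B,C,D,E], logical=[C,D,E,A,B]
After op 2 (rotate(-3)): offset=4, physical=[A,B,C,D,E], logical=[E,A,B,C,D]
After op 3 (rotate(+1)): offset=0, physical=[A,B,C,D,E], logical=[A,B,C,D,E]
After op 4 (rotate(-1)): offset=4, physical=[A,B,C,D,E], logical=[E,A,B,C,D]
After op 5 (rotate(-2)): offset=2, physical=[A,B,C,D,E], logical=[C,D,E,A,B]
After op 6 (replace(2, 'n')): offset=2, physical=[A,B,C,D,n], logical=[C,D,n,A,B]
After op 7 (swap(3, 2)): offset=2, physical=[n,B,C,D,A], logical=[C,D,A,n,B]
After op 8 (rotate(+1)): offset=3, physical=[n,B,C,D,A], logical=[D,A,n,B,C]
After op 9 (rotate(-2)): offset=1, physical=[n,B,C,D,A], logical=[B,C,D,A,n]
After op 10 (rotate(+1)): offset=2, physical=[n,B,C,D,A], logical=[C,D,A,n,B]
After op 11 (rotate(-2)): offset=0, physical=[n,B,C,D,A], logical=[n,B,C,D,A]
After op 12 (rotate(+2)): offset=2, physical=[n,B,C,D,A], logical=[C,D,A,n,B]

Answer: B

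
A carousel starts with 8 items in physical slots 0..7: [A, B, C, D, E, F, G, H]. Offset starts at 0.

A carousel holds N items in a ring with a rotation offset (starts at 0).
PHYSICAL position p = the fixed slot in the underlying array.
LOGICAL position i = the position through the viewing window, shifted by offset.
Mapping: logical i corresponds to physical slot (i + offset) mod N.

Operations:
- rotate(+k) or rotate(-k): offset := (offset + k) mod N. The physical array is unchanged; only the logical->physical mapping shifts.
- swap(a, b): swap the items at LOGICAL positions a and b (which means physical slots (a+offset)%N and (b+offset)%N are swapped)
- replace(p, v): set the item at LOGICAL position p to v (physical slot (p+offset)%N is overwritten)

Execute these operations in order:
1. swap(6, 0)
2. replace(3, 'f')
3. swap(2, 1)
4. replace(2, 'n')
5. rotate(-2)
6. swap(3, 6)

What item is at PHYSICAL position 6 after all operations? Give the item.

After op 1 (swap(6, 0)): offset=0, physical=[G,B,C,D,E,F,A,H], logical=[G,B,C,D,E,F,A,H]
After op 2 (replace(3, 'f')): offset=0, physical=[G,B,C,f,E,F,A,H], logical=[G,B,C,f,E,F,A,H]
After op 3 (swap(2, 1)): offset=0, physical=[G,C,B,f,E,F,A,H], logical=[G,C,B,f,E,F,A,H]
After op 4 (replace(2, 'n')): offset=0, physical=[G,C,n,f,E,F,A,H], logical=[G,C,n,f,E,F,A,H]
After op 5 (rotate(-2)): offset=6, physical=[G,C,n,f,E,F,A,H], logical=[A,H,G,C,n,f,E,F]
After op 6 (swap(3, 6)): offset=6, physical=[G,E,n,f,C,F,A,H], logical=[A,H,G,E,n,f,C,F]

Answer: A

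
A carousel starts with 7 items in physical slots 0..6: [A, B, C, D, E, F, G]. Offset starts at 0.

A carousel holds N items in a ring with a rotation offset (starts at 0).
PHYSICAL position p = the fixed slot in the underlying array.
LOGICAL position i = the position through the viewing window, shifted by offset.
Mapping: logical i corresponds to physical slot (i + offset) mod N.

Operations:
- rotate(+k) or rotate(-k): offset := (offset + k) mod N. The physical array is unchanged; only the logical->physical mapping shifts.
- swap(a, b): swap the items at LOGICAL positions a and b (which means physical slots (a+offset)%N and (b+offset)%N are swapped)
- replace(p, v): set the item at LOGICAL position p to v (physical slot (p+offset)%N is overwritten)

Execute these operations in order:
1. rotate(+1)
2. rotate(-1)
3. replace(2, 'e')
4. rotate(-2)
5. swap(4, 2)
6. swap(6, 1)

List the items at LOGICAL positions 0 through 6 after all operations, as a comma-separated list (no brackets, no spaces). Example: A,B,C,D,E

Answer: F,E,e,B,A,D,G

Derivation:
After op 1 (rotate(+1)): offset=1, physical=[A,B,C,D,E,F,G], logical=[B,C,D,E,F,G,A]
After op 2 (rotate(-1)): offset=0, physical=[A,B,C,D,E,F,G], logical=[A,B,C,D,E,F,G]
After op 3 (replace(2, 'e')): offset=0, physical=[A,B,e,D,E,F,G], logical=[A,B,e,D,E,F,G]
After op 4 (rotate(-2)): offset=5, physical=[A,B,e,D,E,F,G], logical=[F,G,A,B,e,D,E]
After op 5 (swap(4, 2)): offset=5, physical=[e,B,A,D,E,F,G], logical=[F,G,e,B,A,D,E]
After op 6 (swap(6, 1)): offset=5, physical=[e,B,A,D,G,F,E], logical=[F,E,e,B,A,D,G]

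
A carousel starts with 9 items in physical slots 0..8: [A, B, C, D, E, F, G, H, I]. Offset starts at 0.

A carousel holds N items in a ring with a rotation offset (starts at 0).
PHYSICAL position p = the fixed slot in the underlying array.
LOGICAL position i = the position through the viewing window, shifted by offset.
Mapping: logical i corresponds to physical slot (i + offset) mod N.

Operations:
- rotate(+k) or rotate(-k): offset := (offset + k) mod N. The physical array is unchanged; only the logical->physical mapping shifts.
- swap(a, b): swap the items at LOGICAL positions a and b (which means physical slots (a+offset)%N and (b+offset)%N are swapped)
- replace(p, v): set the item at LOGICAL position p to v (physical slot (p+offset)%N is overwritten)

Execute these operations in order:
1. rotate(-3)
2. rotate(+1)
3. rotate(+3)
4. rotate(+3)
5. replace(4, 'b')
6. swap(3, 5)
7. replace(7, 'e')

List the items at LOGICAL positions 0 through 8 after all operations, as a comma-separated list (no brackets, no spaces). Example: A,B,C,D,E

Answer: E,F,G,A,b,H,B,e,D

Derivation:
After op 1 (rotate(-3)): offset=6, physical=[A,B,C,D,E,F,G,H,I], logical=[G,H,I,A,B,C,D,E,F]
After op 2 (rotate(+1)): offset=7, physical=[A,B,C,D,E,F,G,H,I], logical=[H,I,A,B,C,D,E,F,G]
After op 3 (rotate(+3)): offset=1, physical=[A,B,C,D,E,F,G,H,I], logical=[B,C,D,E,F,G,H,I,A]
After op 4 (rotate(+3)): offset=4, physical=[A,B,C,D,E,F,G,H,I], logical=[E,F,G,H,I,A,B,C,D]
After op 5 (replace(4, 'b')): offset=4, physical=[A,B,C,D,E,F,G,H,b], logical=[E,F,G,H,b,A,B,C,D]
After op 6 (swap(3, 5)): offset=4, physical=[H,B,C,D,E,F,G,A,b], logical=[E,F,G,A,b,H,B,C,D]
After op 7 (replace(7, 'e')): offset=4, physical=[H,B,e,D,E,F,G,A,b], logical=[E,F,G,A,b,H,B,e,D]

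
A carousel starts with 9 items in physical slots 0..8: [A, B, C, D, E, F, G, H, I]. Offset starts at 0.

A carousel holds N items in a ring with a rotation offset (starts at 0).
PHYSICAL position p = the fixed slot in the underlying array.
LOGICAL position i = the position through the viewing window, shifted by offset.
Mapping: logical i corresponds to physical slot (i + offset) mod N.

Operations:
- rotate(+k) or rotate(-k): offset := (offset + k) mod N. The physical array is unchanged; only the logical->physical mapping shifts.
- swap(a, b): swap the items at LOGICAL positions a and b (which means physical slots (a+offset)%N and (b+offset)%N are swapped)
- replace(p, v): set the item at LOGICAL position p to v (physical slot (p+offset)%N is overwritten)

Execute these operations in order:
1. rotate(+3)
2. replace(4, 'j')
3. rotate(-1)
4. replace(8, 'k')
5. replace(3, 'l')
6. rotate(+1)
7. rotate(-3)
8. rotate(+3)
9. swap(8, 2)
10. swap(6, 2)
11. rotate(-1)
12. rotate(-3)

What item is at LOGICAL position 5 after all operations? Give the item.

After op 1 (rotate(+3)): offset=3, physical=[A,B,C,D,E,F,G,H,I], logical=[D,E,F,G,H,I,A,B,C]
After op 2 (replace(4, 'j')): offset=3, physical=[A,B,C,D,E,F,G,j,I], logical=[D,E,F,G,j,I,A,B,C]
After op 3 (rotate(-1)): offset=2, physical=[A,B,C,D,E,F,G,j,I], logical=[C,D,E,F,G,j,I,A,B]
After op 4 (replace(8, 'k')): offset=2, physical=[A,k,C,D,E,F,G,j,I], logical=[C,D,E,F,G,j,I,A,k]
After op 5 (replace(3, 'l')): offset=2, physical=[A,k,C,D,E,l,G,j,I], logical=[C,D,E,l,G,j,I,A,k]
After op 6 (rotate(+1)): offset=3, physical=[A,k,C,D,E,l,G,j,I], logical=[D,E,l,G,j,I,A,k,C]
After op 7 (rotate(-3)): offset=0, physical=[A,k,C,D,E,l,G,j,I], logical=[A,k,C,D,E,l,G,j,I]
After op 8 (rotate(+3)): offset=3, physical=[A,k,C,D,E,l,G,j,I], logical=[D,E,l,G,j,I,A,k,C]
After op 9 (swap(8, 2)): offset=3, physical=[A,k,l,D,E,C,G,j,I], logical=[D,E,C,G,j,I,A,k,l]
After op 10 (swap(6, 2)): offset=3, physical=[C,k,l,D,E,A,G,j,I], logical=[D,E,A,G,j,I,C,k,l]
After op 11 (rotate(-1)): offset=2, physical=[C,k,l,D,E,A,G,j,I], logical=[l,D,E,A,G,j,I,C,k]
After op 12 (rotate(-3)): offset=8, physical=[C,k,l,D,E,A,G,j,I], logical=[I,C,k,l,D,E,A,G,j]

Answer: E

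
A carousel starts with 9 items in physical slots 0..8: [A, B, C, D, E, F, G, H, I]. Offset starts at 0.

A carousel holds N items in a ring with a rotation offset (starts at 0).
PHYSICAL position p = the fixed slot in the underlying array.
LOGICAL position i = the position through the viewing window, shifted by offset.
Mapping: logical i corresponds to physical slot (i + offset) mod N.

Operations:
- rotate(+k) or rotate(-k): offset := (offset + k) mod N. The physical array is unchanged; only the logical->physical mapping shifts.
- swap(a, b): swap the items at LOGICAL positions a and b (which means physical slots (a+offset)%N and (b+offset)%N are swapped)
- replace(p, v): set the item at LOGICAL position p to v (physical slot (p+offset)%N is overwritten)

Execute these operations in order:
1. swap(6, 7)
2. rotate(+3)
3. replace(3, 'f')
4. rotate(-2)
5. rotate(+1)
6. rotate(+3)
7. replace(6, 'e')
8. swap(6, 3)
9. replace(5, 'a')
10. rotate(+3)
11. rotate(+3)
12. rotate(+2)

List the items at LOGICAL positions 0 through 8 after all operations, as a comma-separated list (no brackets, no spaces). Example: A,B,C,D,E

After op 1 (swap(6, 7)): offset=0, physical=[A,B,C,D,E,F,H,G,I], logical=[A,B,C,D,E,F,H,G,I]
After op 2 (rotate(+3)): offset=3, physical=[A,B,C,D,E,F,H,G,I], logical=[D,E,F,H,G,I,A,B,C]
After op 3 (replace(3, 'f')): offset=3, physical=[A,B,C,D,E,F,f,G,I], logical=[D,E,F,f,G,I,A,B,C]
After op 4 (rotate(-2)): offset=1, physical=[A,B,C,D,E,F,f,G,I], logical=[B,C,D,E,F,f,G,I,A]
After op 5 (rotate(+1)): offset=2, physical=[A,B,C,D,E,F,f,G,I], logical=[C,D,E,F,f,G,I,A,B]
After op 6 (rotate(+3)): offset=5, physical=[A,B,C,D,E,F,f,G,I], logical=[F,f,G,I,A,B,C,D,E]
After op 7 (replace(6, 'e')): offset=5, physical=[A,B,e,D,E,F,f,G,I], logical=[F,f,G,I,A,B,e,D,E]
After op 8 (swap(6, 3)): offset=5, physical=[A,B,I,D,E,F,f,G,e], logical=[F,f,G,e,A,B,I,D,E]
After op 9 (replace(5, 'a')): offset=5, physical=[A,a,I,D,E,F,f,G,e], logical=[F,f,G,e,A,a,I,D,E]
After op 10 (rotate(+3)): offset=8, physical=[A,a,I,D,E,F,f,G,e], logical=[e,A,a,I,D,E,F,f,G]
After op 11 (rotate(+3)): offset=2, physical=[A,a,I,D,E,F,f,G,e], logical=[I,D,E,F,f,G,e,A,a]
After op 12 (rotate(+2)): offset=4, physical=[A,a,I,D,E,F,f,G,e], logical=[E,F,f,G,e,A,a,I,D]

Answer: E,F,f,G,e,A,a,I,D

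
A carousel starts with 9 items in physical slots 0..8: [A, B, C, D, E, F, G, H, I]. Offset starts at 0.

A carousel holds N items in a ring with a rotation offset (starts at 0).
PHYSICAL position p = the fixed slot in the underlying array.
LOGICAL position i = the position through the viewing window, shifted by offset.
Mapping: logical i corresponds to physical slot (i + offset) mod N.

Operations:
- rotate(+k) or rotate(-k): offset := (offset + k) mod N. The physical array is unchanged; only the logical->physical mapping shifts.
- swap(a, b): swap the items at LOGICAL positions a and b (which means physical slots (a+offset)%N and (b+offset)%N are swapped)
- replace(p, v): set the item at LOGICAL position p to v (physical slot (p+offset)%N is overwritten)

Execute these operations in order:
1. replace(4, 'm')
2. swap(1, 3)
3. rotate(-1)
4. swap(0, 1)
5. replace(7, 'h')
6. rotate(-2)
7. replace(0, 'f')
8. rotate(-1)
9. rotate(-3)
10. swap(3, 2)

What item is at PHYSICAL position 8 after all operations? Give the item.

After op 1 (replace(4, 'm')): offset=0, physical=[A,B,C,D,m,F,G,H,I], logical=[A,B,C,D,m,F,G,H,I]
After op 2 (swap(1, 3)): offset=0, physical=[A,D,C,B,m,F,G,H,I], logical=[A,D,C,B,m,F,G,H,I]
After op 3 (rotate(-1)): offset=8, physical=[A,D,C,B,m,F,G,H,I], logical=[I,A,D,C,B,m,F,G,H]
After op 4 (swap(0, 1)): offset=8, physical=[I,D,C,B,m,F,G,H,A], logical=[A,I,D,C,B,m,F,G,H]
After op 5 (replace(7, 'h')): offset=8, physical=[I,D,C,B,m,F,h,H,A], logical=[A,I,D,C,B,m,F,h,H]
After op 6 (rotate(-2)): offset=6, physical=[I,D,C,B,m,F,h,H,A], logical=[h,H,A,I,D,C,B,m,F]
After op 7 (replace(0, 'f')): offset=6, physical=[I,D,C,B,m,F,f,H,A], logical=[f,H,A,I,D,C,B,m,F]
After op 8 (rotate(-1)): offset=5, physical=[I,D,C,B,m,F,f,H,A], logical=[F,f,H,A,I,D,C,B,m]
After op 9 (rotate(-3)): offset=2, physical=[I,D,C,B,m,F,f,H,A], logical=[C,B,m,F,f,H,A,I,D]
After op 10 (swap(3, 2)): offset=2, physical=[I,D,C,B,F,m,f,H,A], logical=[C,B,F,m,f,H,A,I,D]

Answer: A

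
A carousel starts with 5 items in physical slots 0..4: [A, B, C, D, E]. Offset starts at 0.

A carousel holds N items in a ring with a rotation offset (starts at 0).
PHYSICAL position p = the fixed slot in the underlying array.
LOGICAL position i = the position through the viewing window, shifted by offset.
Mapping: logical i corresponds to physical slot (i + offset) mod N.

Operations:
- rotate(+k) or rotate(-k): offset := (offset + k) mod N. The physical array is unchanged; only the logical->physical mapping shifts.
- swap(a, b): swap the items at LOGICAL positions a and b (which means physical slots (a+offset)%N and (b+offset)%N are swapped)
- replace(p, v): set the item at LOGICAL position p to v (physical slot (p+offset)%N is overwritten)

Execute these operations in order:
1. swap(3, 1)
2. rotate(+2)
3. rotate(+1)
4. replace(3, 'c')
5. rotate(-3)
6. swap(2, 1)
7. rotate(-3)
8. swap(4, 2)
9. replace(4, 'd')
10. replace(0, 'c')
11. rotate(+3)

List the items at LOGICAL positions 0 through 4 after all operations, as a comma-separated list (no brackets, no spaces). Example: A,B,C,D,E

After op 1 (swap(3, 1)): offset=0, physical=[A,D,C,B,E], logical=[A,D,C,B,E]
After op 2 (rotate(+2)): offset=2, physical=[A,D,C,B,E], logical=[C,B,E,A,D]
After op 3 (rotate(+1)): offset=3, physical=[A,D,C,B,E], logical=[B,E,A,D,C]
After op 4 (replace(3, 'c')): offset=3, physical=[A,c,C,B,E], logical=[B,E,A,c,C]
After op 5 (rotate(-3)): offset=0, physical=[A,c,C,B,E], logical=[A,c,C,B,E]
After op 6 (swap(2, 1)): offset=0, physical=[A,C,c,B,E], logical=[A,C,c,B,E]
After op 7 (rotate(-3)): offset=2, physical=[A,C,c,B,E], logical=[c,B,E,A,C]
After op 8 (swap(4, 2)): offset=2, physical=[A,E,c,B,C], logical=[c,B,C,A,E]
After op 9 (replace(4, 'd')): offset=2, physical=[A,d,c,B,C], logical=[c,B,C,A,d]
After op 10 (replace(0, 'c')): offset=2, physical=[A,d,c,B,C], logical=[c,B,C,A,d]
After op 11 (rotate(+3)): offset=0, physical=[A,d,c,B,C], logical=[A,d,c,B,C]

Answer: A,d,c,B,C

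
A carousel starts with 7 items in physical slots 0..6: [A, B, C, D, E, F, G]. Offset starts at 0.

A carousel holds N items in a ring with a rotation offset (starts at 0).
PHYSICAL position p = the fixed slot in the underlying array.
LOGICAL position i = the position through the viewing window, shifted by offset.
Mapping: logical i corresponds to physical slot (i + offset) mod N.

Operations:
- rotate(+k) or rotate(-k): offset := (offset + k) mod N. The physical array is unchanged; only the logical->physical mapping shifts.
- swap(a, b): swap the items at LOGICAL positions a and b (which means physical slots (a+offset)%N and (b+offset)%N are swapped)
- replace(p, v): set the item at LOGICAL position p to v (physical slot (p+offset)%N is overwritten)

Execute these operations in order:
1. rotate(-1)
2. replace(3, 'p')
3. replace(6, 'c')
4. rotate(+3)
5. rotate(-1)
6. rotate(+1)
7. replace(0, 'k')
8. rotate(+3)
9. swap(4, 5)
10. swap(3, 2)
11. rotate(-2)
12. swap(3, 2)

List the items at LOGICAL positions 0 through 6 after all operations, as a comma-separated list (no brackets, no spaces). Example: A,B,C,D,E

After op 1 (rotate(-1)): offset=6, physical=[A,B,C,D,E,F,G], logical=[G,A,B,C,D,E,F]
After op 2 (replace(3, 'p')): offset=6, physical=[A,B,p,D,E,F,G], logical=[G,A,B,p,D,E,F]
After op 3 (replace(6, 'c')): offset=6, physical=[A,B,p,D,E,c,G], logical=[G,A,B,p,D,E,c]
After op 4 (rotate(+3)): offset=2, physical=[A,B,p,D,E,c,G], logical=[p,D,E,c,G,A,B]
After op 5 (rotate(-1)): offset=1, physical=[A,B,p,D,E,c,G], logical=[B,p,D,E,c,G,A]
After op 6 (rotate(+1)): offset=2, physical=[A,B,p,D,E,c,G], logical=[p,D,E,c,G,A,B]
After op 7 (replace(0, 'k')): offset=2, physical=[A,B,k,D,E,c,G], logical=[k,D,E,c,G,A,B]
After op 8 (rotate(+3)): offset=5, physical=[A,B,k,D,E,c,G], logical=[c,G,A,B,k,D,E]
After op 9 (swap(4, 5)): offset=5, physical=[A,B,D,k,E,c,G], logical=[c,G,A,B,D,k,E]
After op 10 (swap(3, 2)): offset=5, physical=[B,A,D,k,E,c,G], logical=[c,G,B,A,D,k,E]
After op 11 (rotate(-2)): offset=3, physical=[B,A,D,k,E,c,G], logical=[k,E,c,G,B,A,D]
After op 12 (swap(3, 2)): offset=3, physical=[B,A,D,k,E,G,c], logical=[k,E,G,c,B,A,D]

Answer: k,E,G,c,B,A,D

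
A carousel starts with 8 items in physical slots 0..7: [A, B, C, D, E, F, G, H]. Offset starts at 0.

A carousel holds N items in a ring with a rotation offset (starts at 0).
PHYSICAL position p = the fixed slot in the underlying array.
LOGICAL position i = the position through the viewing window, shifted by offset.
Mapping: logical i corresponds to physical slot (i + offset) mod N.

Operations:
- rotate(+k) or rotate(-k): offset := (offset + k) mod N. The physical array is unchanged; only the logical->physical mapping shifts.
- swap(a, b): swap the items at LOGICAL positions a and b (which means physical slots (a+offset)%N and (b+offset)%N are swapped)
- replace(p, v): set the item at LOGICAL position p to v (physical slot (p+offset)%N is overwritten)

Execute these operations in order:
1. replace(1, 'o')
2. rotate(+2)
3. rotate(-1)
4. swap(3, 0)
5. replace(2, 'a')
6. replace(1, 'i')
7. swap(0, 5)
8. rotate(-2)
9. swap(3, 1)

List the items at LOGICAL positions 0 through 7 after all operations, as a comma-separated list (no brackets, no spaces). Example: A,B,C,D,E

After op 1 (replace(1, 'o')): offset=0, physical=[A,o,C,D,E,F,G,H], logical=[A,o,C,D,E,F,G,H]
After op 2 (rotate(+2)): offset=2, physical=[A,o,C,D,E,F,G,H], logical=[C,D,E,F,G,H,A,o]
After op 3 (rotate(-1)): offset=1, physical=[A,o,C,D,E,F,G,H], logical=[o,C,D,E,F,G,H,A]
After op 4 (swap(3, 0)): offset=1, physical=[A,E,C,D,o,F,G,H], logical=[E,C,D,o,F,G,H,A]
After op 5 (replace(2, 'a')): offset=1, physical=[A,E,C,a,o,F,G,H], logical=[E,C,a,o,F,G,H,A]
After op 6 (replace(1, 'i')): offset=1, physical=[A,E,i,a,o,F,G,H], logical=[E,i,a,o,F,G,H,A]
After op 7 (swap(0, 5)): offset=1, physical=[A,G,i,a,o,F,E,H], logical=[G,i,a,o,F,E,H,A]
After op 8 (rotate(-2)): offset=7, physical=[A,G,i,a,o,F,E,H], logical=[H,A,G,i,a,o,F,E]
After op 9 (swap(3, 1)): offset=7, physical=[i,G,A,a,o,F,E,H], logical=[H,i,G,A,a,o,F,E]

Answer: H,i,G,A,a,o,F,E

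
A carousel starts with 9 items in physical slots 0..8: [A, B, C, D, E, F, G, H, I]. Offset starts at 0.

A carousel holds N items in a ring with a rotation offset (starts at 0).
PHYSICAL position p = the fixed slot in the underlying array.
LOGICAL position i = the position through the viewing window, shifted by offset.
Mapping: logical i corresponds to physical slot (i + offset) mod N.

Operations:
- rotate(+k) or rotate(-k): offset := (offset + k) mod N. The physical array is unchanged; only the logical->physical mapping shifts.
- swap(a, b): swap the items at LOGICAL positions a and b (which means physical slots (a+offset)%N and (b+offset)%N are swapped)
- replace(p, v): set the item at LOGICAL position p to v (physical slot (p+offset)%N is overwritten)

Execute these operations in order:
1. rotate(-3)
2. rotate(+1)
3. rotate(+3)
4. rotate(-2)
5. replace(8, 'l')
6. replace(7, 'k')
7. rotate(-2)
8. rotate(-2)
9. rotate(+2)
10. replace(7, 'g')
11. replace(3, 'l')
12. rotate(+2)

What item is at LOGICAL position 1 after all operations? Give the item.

Answer: l

Derivation:
After op 1 (rotate(-3)): offset=6, physical=[A,B,C,D,E,F,G,H,I], logical=[G,H,I,A,B,C,D,E,F]
After op 2 (rotate(+1)): offset=7, physical=[A,B,C,D,E,F,G,H,I], logical=[H,I,A,B,C,D,E,F,G]
After op 3 (rotate(+3)): offset=1, physical=[A,B,C,D,E,F,G,H,I], logical=[B,C,D,E,F,G,H,I,A]
After op 4 (rotate(-2)): offset=8, physical=[A,B,C,D,E,F,G,H,I], logical=[I,A,B,C,D,E,F,G,H]
After op 5 (replace(8, 'l')): offset=8, physical=[A,B,C,D,E,F,G,l,I], logical=[I,A,B,C,D,E,F,G,l]
After op 6 (replace(7, 'k')): offset=8, physical=[A,B,C,D,E,F,k,l,I], logical=[I,A,B,C,D,E,F,k,l]
After op 7 (rotate(-2)): offset=6, physical=[A,B,C,D,E,F,k,l,I], logical=[k,l,I,A,B,C,D,E,F]
After op 8 (rotate(-2)): offset=4, physical=[A,B,C,D,E,F,k,l,I], logical=[E,F,k,l,I,A,B,C,D]
After op 9 (rotate(+2)): offset=6, physical=[A,B,C,D,E,F,k,l,I], logical=[k,l,I,A,B,C,D,E,F]
After op 10 (replace(7, 'g')): offset=6, physical=[A,B,C,D,g,F,k,l,I], logical=[k,l,I,A,B,C,D,g,F]
After op 11 (replace(3, 'l')): offset=6, physical=[l,B,C,D,g,F,k,l,I], logical=[k,l,I,l,B,C,D,g,F]
After op 12 (rotate(+2)): offset=8, physical=[l,B,C,D,g,F,k,l,I], logical=[I,l,B,C,D,g,F,k,l]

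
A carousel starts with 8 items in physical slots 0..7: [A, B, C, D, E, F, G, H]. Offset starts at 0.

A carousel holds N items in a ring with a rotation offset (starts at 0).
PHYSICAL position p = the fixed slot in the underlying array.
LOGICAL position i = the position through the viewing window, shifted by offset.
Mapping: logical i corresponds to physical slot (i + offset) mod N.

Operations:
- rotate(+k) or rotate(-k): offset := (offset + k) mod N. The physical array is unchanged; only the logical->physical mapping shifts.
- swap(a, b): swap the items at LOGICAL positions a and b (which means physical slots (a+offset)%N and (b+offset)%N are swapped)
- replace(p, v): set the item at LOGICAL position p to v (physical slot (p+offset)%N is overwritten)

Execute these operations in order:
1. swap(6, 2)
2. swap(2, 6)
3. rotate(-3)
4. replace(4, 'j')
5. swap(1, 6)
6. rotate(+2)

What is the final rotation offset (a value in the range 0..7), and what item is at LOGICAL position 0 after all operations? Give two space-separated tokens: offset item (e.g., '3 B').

Answer: 7 H

Derivation:
After op 1 (swap(6, 2)): offset=0, physical=[A,B,G,D,E,F,C,H], logical=[A,B,G,D,E,F,C,H]
After op 2 (swap(2, 6)): offset=0, physical=[A,B,C,D,E,F,G,H], logical=[A,B,C,D,E,F,G,H]
After op 3 (rotate(-3)): offset=5, physical=[A,B,C,D,E,F,G,H], logical=[F,G,H,A,B,C,D,E]
After op 4 (replace(4, 'j')): offset=5, physical=[A,j,C,D,E,F,G,H], logical=[F,G,H,A,j,C,D,E]
After op 5 (swap(1, 6)): offset=5, physical=[A,j,C,G,E,F,D,H], logical=[F,D,H,A,j,C,G,E]
After op 6 (rotate(+2)): offset=7, physical=[A,j,C,G,E,F,D,H], logical=[H,A,j,C,G,E,F,D]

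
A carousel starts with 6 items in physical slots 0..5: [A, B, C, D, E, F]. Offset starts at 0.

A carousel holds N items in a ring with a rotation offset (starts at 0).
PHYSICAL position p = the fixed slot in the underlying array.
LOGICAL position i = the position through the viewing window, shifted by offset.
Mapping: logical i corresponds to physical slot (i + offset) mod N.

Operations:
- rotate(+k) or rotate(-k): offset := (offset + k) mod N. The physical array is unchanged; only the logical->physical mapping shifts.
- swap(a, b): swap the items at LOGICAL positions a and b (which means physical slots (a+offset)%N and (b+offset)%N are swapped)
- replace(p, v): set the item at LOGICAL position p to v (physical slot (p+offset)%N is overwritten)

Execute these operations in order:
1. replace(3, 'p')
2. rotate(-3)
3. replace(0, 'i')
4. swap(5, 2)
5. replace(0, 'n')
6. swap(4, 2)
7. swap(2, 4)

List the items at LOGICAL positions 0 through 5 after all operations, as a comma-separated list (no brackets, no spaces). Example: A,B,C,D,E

Answer: n,E,C,A,B,F

Derivation:
After op 1 (replace(3, 'p')): offset=0, physical=[A,B,C,p,E,F], logical=[A,B,C,p,E,F]
After op 2 (rotate(-3)): offset=3, physical=[A,B,C,p,E,F], logical=[p,E,F,A,B,C]
After op 3 (replace(0, 'i')): offset=3, physical=[A,B,C,i,E,F], logical=[i,E,F,A,B,C]
After op 4 (swap(5, 2)): offset=3, physical=[A,B,F,i,E,C], logical=[i,E,C,A,B,F]
After op 5 (replace(0, 'n')): offset=3, physical=[A,B,F,n,E,C], logical=[n,E,C,A,B,F]
After op 6 (swap(4, 2)): offset=3, physical=[A,C,F,n,E,B], logical=[n,E,B,A,C,F]
After op 7 (swap(2, 4)): offset=3, physical=[A,B,F,n,E,C], logical=[n,E,C,A,B,F]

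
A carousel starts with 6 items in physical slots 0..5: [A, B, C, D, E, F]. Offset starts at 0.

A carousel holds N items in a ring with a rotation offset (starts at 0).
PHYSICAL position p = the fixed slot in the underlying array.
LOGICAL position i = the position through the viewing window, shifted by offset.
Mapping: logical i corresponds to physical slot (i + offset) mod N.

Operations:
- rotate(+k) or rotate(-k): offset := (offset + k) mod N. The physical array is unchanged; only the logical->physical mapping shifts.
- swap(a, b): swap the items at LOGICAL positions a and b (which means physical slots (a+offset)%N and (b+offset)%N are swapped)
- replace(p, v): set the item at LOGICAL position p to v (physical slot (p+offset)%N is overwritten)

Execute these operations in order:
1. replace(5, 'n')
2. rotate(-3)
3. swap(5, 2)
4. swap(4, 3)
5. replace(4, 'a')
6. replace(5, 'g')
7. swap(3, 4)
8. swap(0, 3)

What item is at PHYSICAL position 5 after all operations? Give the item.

Answer: C

Derivation:
After op 1 (replace(5, 'n')): offset=0, physical=[A,B,C,D,E,n], logical=[A,B,C,D,E,n]
After op 2 (rotate(-3)): offset=3, physical=[A,B,C,D,E,n], logical=[D,E,n,A,B,C]
After op 3 (swap(5, 2)): offset=3, physical=[A,B,n,D,E,C], logical=[D,E,C,A,B,n]
After op 4 (swap(4, 3)): offset=3, physical=[B,A,n,D,E,C], logical=[D,E,C,B,A,n]
After op 5 (replace(4, 'a')): offset=3, physical=[B,a,n,D,E,C], logical=[D,E,C,B,a,n]
After op 6 (replace(5, 'g')): offset=3, physical=[B,a,g,D,E,C], logical=[D,E,C,B,a,g]
After op 7 (swap(3, 4)): offset=3, physical=[a,B,g,D,E,C], logical=[D,E,C,a,B,g]
After op 8 (swap(0, 3)): offset=3, physical=[D,B,g,a,E,C], logical=[a,E,C,D,B,g]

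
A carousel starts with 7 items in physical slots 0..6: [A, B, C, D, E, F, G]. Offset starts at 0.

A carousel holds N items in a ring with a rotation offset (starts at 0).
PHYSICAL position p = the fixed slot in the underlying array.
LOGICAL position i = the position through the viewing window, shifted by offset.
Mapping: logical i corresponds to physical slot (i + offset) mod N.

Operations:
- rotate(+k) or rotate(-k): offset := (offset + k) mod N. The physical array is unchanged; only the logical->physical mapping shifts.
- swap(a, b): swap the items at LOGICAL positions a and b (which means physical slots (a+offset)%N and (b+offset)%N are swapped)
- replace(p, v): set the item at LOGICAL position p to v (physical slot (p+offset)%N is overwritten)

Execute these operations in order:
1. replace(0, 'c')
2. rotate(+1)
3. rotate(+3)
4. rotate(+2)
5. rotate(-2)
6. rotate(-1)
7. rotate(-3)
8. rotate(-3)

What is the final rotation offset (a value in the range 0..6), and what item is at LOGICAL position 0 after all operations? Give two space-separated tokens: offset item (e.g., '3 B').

Answer: 4 E

Derivation:
After op 1 (replace(0, 'c')): offset=0, physical=[c,B,C,D,E,F,G], logical=[c,B,C,D,E,F,G]
After op 2 (rotate(+1)): offset=1, physical=[c,B,C,D,E,F,G], logical=[B,C,D,E,F,G,c]
After op 3 (rotate(+3)): offset=4, physical=[c,B,C,D,E,F,G], logical=[E,F,G,c,B,C,D]
After op 4 (rotate(+2)): offset=6, physical=[c,B,C,D,E,F,G], logical=[G,c,B,C,D,E,F]
After op 5 (rotate(-2)): offset=4, physical=[c,B,C,D,E,F,G], logical=[E,F,G,c,B,C,D]
After op 6 (rotate(-1)): offset=3, physical=[c,B,C,D,E,F,G], logical=[D,E,F,G,c,B,C]
After op 7 (rotate(-3)): offset=0, physical=[c,B,C,D,E,F,G], logical=[c,B,C,D,E,F,G]
After op 8 (rotate(-3)): offset=4, physical=[c,B,C,D,E,F,G], logical=[E,F,G,c,B,C,D]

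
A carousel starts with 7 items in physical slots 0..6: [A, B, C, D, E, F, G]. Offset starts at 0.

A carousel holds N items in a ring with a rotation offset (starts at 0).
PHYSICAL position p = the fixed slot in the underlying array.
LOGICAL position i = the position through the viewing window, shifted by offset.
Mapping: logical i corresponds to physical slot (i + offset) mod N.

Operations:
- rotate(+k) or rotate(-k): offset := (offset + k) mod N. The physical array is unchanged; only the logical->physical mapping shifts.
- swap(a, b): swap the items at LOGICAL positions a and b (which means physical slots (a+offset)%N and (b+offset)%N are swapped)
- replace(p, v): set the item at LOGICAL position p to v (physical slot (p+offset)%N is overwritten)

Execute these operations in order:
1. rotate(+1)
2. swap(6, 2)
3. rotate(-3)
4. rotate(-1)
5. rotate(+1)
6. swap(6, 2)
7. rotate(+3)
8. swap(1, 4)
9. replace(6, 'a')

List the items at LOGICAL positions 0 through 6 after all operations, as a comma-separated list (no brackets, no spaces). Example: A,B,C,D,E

Answer: B,F,A,D,C,G,a

Derivation:
After op 1 (rotate(+1)): offset=1, physical=[A,B,C,D,E,F,G], logical=[B,C,D,E,F,G,A]
After op 2 (swap(6, 2)): offset=1, physical=[D,B,C,A,E,F,G], logical=[B,C,A,E,F,G,D]
After op 3 (rotate(-3)): offset=5, physical=[D,B,C,A,E,F,G], logical=[F,G,D,B,C,A,E]
After op 4 (rotate(-1)): offset=4, physical=[D,B,C,A,E,F,G], logical=[E,F,G,D,B,C,A]
After op 5 (rotate(+1)): offset=5, physical=[D,B,C,A,E,F,G], logical=[F,G,D,B,C,A,E]
After op 6 (swap(6, 2)): offset=5, physical=[E,B,C,A,D,F,G], logical=[F,G,E,B,C,A,D]
After op 7 (rotate(+3)): offset=1, physical=[E,B,C,A,D,F,G], logical=[B,C,A,D,F,G,E]
After op 8 (swap(1, 4)): offset=1, physical=[E,B,F,A,D,C,G], logical=[B,F,A,D,C,G,E]
After op 9 (replace(6, 'a')): offset=1, physical=[a,B,F,A,D,C,G], logical=[B,F,A,D,C,G,a]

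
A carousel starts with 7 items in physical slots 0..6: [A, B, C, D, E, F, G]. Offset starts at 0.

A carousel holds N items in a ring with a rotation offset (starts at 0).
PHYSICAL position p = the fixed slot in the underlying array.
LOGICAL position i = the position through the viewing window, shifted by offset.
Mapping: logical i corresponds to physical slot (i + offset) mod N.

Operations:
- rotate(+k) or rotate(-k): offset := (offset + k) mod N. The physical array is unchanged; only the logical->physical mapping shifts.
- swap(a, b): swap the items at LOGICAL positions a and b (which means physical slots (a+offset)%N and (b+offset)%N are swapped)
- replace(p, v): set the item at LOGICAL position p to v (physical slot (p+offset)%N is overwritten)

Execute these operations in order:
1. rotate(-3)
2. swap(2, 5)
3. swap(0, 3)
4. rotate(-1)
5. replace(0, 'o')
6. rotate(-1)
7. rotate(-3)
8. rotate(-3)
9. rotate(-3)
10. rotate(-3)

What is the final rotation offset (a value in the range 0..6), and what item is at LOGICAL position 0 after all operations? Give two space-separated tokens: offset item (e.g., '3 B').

After op 1 (rotate(-3)): offset=4, physical=[A,B,C,D,E,F,G], logical=[E,F,G,A,B,C,D]
After op 2 (swap(2, 5)): offset=4, physical=[A,B,G,D,E,F,C], logical=[E,F,C,A,B,G,D]
After op 3 (swap(0, 3)): offset=4, physical=[E,B,G,D,A,F,C], logical=[A,F,C,E,B,G,D]
After op 4 (rotate(-1)): offset=3, physical=[E,B,G,D,A,F,C], logical=[D,A,F,C,E,B,G]
After op 5 (replace(0, 'o')): offset=3, physical=[E,B,G,o,A,F,C], logical=[o,A,F,C,E,B,G]
After op 6 (rotate(-1)): offset=2, physical=[E,B,G,o,A,F,C], logical=[G,o,A,F,C,E,B]
After op 7 (rotate(-3)): offset=6, physical=[E,B,G,o,A,F,C], logical=[C,E,B,G,o,A,F]
After op 8 (rotate(-3)): offset=3, physical=[E,B,G,o,A,F,C], logical=[o,A,F,C,E,B,G]
After op 9 (rotate(-3)): offset=0, physical=[E,B,G,o,A,F,C], logical=[E,B,G,o,A,F,C]
After op 10 (rotate(-3)): offset=4, physical=[E,B,G,o,A,F,C], logical=[A,F,C,E,B,G,o]

Answer: 4 A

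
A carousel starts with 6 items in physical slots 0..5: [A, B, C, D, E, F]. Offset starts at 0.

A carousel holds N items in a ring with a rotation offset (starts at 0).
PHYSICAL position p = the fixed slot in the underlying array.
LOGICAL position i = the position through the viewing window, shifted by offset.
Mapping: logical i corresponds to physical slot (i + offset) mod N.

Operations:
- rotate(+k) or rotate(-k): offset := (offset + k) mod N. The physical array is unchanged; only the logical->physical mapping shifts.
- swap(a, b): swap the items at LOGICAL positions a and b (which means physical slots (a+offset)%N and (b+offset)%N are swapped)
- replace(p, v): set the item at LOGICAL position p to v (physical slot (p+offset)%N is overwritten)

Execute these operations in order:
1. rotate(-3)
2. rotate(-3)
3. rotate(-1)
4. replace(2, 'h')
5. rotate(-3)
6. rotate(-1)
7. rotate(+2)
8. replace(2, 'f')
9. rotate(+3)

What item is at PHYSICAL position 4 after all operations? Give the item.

After op 1 (rotate(-3)): offset=3, physical=[A,B,C,D,E,F], logical=[D,E,F,A,B,C]
After op 2 (rotate(-3)): offset=0, physical=[A,B,C,D,E,F], logical=[A,B,C,D,E,F]
After op 3 (rotate(-1)): offset=5, physical=[A,B,C,D,E,F], logical=[F,A,B,C,D,E]
After op 4 (replace(2, 'h')): offset=5, physical=[A,h,C,D,E,F], logical=[F,A,h,C,D,E]
After op 5 (rotate(-3)): offset=2, physical=[A,h,C,D,E,F], logical=[C,D,E,F,A,h]
After op 6 (rotate(-1)): offset=1, physical=[A,h,C,D,E,F], logical=[h,C,D,E,F,A]
After op 7 (rotate(+2)): offset=3, physical=[A,h,C,D,E,F], logical=[D,E,F,A,h,C]
After op 8 (replace(2, 'f')): offset=3, physical=[A,h,C,D,E,f], logical=[D,E,f,A,h,C]
After op 9 (rotate(+3)): offset=0, physical=[A,h,C,D,E,f], logical=[A,h,C,D,E,f]

Answer: E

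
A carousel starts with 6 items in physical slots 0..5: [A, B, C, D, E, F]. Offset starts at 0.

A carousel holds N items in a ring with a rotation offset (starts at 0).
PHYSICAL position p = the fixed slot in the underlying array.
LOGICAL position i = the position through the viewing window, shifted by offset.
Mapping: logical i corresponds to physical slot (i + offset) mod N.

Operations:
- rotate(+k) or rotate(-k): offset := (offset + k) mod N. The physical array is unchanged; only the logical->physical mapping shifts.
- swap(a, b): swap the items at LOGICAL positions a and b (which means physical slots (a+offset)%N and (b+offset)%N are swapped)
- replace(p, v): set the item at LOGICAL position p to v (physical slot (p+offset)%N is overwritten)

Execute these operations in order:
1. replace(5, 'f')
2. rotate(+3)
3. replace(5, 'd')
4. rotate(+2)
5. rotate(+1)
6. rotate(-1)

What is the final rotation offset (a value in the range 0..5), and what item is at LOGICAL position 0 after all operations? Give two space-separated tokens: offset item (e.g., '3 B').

Answer: 5 f

Derivation:
After op 1 (replace(5, 'f')): offset=0, physical=[A,B,C,D,E,f], logical=[A,B,C,D,E,f]
After op 2 (rotate(+3)): offset=3, physical=[A,B,C,D,E,f], logical=[D,E,f,A,B,C]
After op 3 (replace(5, 'd')): offset=3, physical=[A,B,d,D,E,f], logical=[D,E,f,A,B,d]
After op 4 (rotate(+2)): offset=5, physical=[A,B,d,D,E,f], logical=[f,A,B,d,D,E]
After op 5 (rotate(+1)): offset=0, physical=[A,B,d,D,E,f], logical=[A,B,d,D,E,f]
After op 6 (rotate(-1)): offset=5, physical=[A,B,d,D,E,f], logical=[f,A,B,d,D,E]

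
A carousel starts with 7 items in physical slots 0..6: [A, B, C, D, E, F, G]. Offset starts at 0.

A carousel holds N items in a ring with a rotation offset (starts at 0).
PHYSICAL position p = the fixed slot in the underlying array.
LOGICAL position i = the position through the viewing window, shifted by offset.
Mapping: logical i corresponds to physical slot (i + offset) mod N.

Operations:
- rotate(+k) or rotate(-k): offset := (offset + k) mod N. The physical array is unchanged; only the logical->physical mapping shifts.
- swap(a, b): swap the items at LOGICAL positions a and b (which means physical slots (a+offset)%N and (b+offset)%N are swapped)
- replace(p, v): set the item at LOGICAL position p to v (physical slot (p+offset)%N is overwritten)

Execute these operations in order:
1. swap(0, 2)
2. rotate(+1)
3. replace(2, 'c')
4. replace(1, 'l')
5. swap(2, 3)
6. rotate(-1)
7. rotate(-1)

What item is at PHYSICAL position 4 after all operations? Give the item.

After op 1 (swap(0, 2)): offset=0, physical=[C,B,A,D,E,F,G], logical=[C,B,A,D,E,F,G]
After op 2 (rotate(+1)): offset=1, physical=[C,B,A,D,E,F,G], logical=[B,A,D,E,F,G,C]
After op 3 (replace(2, 'c')): offset=1, physical=[C,B,A,c,E,F,G], logical=[B,A,c,E,F,G,C]
After op 4 (replace(1, 'l')): offset=1, physical=[C,B,l,c,E,F,G], logical=[B,l,c,E,F,G,C]
After op 5 (swap(2, 3)): offset=1, physical=[C,B,l,E,c,F,G], logical=[B,l,E,c,F,G,C]
After op 6 (rotate(-1)): offset=0, physical=[C,B,l,E,c,F,G], logical=[C,B,l,E,c,F,G]
After op 7 (rotate(-1)): offset=6, physical=[C,B,l,E,c,F,G], logical=[G,C,B,l,E,c,F]

Answer: c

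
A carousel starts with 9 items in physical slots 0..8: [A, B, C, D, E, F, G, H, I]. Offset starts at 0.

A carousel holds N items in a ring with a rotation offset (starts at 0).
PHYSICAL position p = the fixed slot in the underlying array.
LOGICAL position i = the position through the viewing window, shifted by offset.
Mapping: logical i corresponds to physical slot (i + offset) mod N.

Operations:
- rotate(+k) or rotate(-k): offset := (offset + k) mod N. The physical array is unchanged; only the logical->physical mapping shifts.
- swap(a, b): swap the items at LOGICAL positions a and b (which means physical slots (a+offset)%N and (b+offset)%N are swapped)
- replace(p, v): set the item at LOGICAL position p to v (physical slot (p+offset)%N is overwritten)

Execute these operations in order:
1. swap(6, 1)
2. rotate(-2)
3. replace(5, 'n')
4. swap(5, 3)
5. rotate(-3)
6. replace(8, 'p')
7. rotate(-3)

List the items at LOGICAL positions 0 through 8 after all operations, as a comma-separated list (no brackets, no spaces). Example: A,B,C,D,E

Answer: n,C,p,E,F,B,H,I,A

Derivation:
After op 1 (swap(6, 1)): offset=0, physical=[A,G,C,D,E,F,B,H,I], logical=[A,G,C,D,E,F,B,H,I]
After op 2 (rotate(-2)): offset=7, physical=[A,G,C,D,E,F,B,H,I], logical=[H,I,A,G,C,D,E,F,B]
After op 3 (replace(5, 'n')): offset=7, physical=[A,G,C,n,E,F,B,H,I], logical=[H,I,A,G,C,n,E,F,B]
After op 4 (swap(5, 3)): offset=7, physical=[A,n,C,G,E,F,B,H,I], logical=[H,I,A,n,C,G,E,F,B]
After op 5 (rotate(-3)): offset=4, physical=[A,n,C,G,E,F,B,H,I], logical=[E,F,B,H,I,A,n,C,G]
After op 6 (replace(8, 'p')): offset=4, physical=[A,n,C,p,E,F,B,H,I], logical=[E,F,B,H,I,A,n,C,p]
After op 7 (rotate(-3)): offset=1, physical=[A,n,C,p,E,F,B,H,I], logical=[n,C,p,E,F,B,H,I,A]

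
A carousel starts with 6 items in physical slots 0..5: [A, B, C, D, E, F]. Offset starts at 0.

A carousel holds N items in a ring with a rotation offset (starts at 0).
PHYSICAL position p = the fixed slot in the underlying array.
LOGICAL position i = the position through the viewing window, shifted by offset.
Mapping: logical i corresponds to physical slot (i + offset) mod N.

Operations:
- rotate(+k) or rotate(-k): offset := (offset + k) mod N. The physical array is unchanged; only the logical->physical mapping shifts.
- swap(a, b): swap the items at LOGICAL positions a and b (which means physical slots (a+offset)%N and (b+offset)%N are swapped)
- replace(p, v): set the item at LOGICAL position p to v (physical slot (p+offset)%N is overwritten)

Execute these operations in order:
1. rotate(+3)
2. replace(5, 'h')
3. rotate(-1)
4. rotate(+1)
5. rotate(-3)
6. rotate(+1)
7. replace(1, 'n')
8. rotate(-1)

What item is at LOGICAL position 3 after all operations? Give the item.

After op 1 (rotate(+3)): offset=3, physical=[A,B,C,D,E,F], logical=[D,E,F,A,B,C]
After op 2 (replace(5, 'h')): offset=3, physical=[A,B,h,D,E,F], logical=[D,E,F,A,B,h]
After op 3 (rotate(-1)): offset=2, physical=[A,B,h,D,E,F], logical=[h,D,E,F,A,B]
After op 4 (rotate(+1)): offset=3, physical=[A,B,h,D,E,F], logical=[D,E,F,A,B,h]
After op 5 (rotate(-3)): offset=0, physical=[A,B,h,D,E,F], logical=[A,B,h,D,E,F]
After op 6 (rotate(+1)): offset=1, physical=[A,B,h,D,E,F], logical=[B,h,D,E,F,A]
After op 7 (replace(1, 'n')): offset=1, physical=[A,B,n,D,E,F], logical=[B,n,D,E,F,A]
After op 8 (rotate(-1)): offset=0, physical=[A,B,n,D,E,F], logical=[A,B,n,D,E,F]

Answer: D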